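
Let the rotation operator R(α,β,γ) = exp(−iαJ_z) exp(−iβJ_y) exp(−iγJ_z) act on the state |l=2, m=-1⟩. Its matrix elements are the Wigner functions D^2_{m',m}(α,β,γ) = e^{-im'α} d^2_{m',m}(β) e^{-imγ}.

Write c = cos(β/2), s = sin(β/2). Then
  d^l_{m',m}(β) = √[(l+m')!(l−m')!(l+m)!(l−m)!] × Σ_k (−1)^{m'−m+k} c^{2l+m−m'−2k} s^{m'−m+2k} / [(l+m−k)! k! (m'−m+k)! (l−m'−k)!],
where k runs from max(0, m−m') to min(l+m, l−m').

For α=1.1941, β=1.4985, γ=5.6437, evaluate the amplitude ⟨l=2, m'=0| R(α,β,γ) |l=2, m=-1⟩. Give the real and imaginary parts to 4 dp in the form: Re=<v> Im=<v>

First d^2_{0,-1}(β=1.4985), then the phase factors e^{-i(0)α} and e^{-i(-1)γ}:
c=cos(1.4985/2)=0.732200, s=sin(1.4985/2)=0.681090; N=√[2·2·1·6]=4.898979
k∈{0,1} keeps every argument non-negative
  k=0: (−1)^1·4.8990/(2)·0.7322^3·0.6811^1 = -0.654891
  k=1: (−1)^2·4.8990/(2)·0.7322^1·0.6811^3 = +0.566655
d^2_{0,-1}(1.4985) = -0.654891 +0.566655 = -0.088236
Phases: e^{-i·(0)·1.1941}=+1.000000+0.000000i, e^{-i·(-1)·5.6437}=+0.802403-0.596783i ⇒ D=-0.070801+0.052658i

Re=-0.0708 Im=0.0527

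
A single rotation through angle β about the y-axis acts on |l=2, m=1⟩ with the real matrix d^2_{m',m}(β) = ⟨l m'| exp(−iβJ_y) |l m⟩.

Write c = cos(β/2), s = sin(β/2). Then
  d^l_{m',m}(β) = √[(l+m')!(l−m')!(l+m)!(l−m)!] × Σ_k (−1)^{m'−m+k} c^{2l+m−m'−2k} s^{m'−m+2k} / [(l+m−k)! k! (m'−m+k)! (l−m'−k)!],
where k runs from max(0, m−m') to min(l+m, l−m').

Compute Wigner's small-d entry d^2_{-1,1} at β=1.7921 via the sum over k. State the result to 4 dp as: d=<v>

d^2_{-1,1}(β=1.7921) via Wigner's sum:
Half-angle: c=0.624699, s=0.780865. N=√(1·6·6·1)=6.000000
k: max(0,(1)−(-1))=2 … min(2+(1),2−(-1))=3
  k=2: (−1)^0·6.0000/(2)·0.6247^2·0.7809^2 = +0.713864
  k=3: (−1)^1·6.0000/(6)·0.6247^0·0.7809^4 = -0.371796
d^2_{-1,1}(1.7921) = +0.713864 -0.371796 = +0.342068

d=0.3421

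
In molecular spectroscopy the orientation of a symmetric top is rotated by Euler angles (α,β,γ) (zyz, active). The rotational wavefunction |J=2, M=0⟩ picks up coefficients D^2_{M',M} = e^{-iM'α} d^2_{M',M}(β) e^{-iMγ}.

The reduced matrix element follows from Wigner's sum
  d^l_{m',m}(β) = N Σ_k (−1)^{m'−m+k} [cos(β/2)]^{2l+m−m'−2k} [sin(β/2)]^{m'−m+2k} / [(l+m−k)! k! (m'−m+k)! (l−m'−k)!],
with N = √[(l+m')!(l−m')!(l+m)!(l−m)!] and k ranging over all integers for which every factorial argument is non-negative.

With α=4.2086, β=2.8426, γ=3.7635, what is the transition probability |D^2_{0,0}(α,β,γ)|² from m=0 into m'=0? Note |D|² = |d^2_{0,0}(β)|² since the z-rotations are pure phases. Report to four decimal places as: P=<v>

Split into d^2_{0,0}(β=2.8426) × two z-phases.
c=cos(2.8426/2)=0.148940, s=sin(2.8426/2)=0.988846; N=√[2·2·2·2]=4.000000
k: max(0,(0)−(0))=0 … min(2+(0),2−(0))=2
  k=0: (−1)^0·4.0000/(4)·0.1489^4·0.9888^0 = +0.000492
  k=1: (−1)^1·4.0000/(1)·0.1489^2·0.9888^2 = -0.086764
  k=2: (−1)^2·4.0000/(4)·0.1489^0·0.9888^4 = +0.956126
d^2_{0,0}(2.8426) = +0.000492 -0.086764 +0.956126 = +0.869854
|D^2_{0,0}|² = |d^2_{0,0}(β)|² = (+0.869854)² = 0.756645 (the z-rotation phases have unit modulus)

P=0.7566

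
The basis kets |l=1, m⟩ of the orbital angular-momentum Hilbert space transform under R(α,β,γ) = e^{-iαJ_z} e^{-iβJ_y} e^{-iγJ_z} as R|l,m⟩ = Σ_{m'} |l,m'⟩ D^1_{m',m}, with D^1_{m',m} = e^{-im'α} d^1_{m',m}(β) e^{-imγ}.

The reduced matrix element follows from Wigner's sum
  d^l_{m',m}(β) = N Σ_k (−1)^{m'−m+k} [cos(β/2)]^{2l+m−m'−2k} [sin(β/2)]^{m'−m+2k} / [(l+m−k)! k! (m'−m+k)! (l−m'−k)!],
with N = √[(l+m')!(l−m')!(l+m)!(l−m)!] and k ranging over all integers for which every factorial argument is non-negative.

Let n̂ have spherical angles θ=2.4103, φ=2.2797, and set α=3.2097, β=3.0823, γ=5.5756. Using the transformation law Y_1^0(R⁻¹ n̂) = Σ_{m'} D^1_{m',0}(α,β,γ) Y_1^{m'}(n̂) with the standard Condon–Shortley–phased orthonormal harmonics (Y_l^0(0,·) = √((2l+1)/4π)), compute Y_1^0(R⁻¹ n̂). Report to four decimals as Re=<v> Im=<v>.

Re=0.3746 Im=0.0000

Need the full column D^1_{m',0} for m'=−1..1 at α=3.2097, β=3.0823, γ=5.5756.
cos(β/2)=0.029642, sin(β/2)=0.999561
d^1_{-1,0}: single k=1 term ⇒ +0.041902;  D = -0.041805-0.002852i
d^1_{0,0}: k∈[0..1] ⇒ +0.000879 -0.999121 = -0.998243;  D = -0.998243+0.000000i
d^1_{1,0}: single k=0 term ⇒ -0.041902;  D = +0.041805-0.002852i
Y_1^{m'}(θ=2.4103,φ=2.2797) and Σ D·Y over m':
  (-0.0418-0.0029i)·(-0.1502-0.1751i)  (-0.9982+0.0000i)·(-0.3637+0.0000i)  (+0.0418-0.0029i)·(+0.1502-0.1751i)
Y_1^0(R⁻¹ n̂) = +0.374593+0.000000i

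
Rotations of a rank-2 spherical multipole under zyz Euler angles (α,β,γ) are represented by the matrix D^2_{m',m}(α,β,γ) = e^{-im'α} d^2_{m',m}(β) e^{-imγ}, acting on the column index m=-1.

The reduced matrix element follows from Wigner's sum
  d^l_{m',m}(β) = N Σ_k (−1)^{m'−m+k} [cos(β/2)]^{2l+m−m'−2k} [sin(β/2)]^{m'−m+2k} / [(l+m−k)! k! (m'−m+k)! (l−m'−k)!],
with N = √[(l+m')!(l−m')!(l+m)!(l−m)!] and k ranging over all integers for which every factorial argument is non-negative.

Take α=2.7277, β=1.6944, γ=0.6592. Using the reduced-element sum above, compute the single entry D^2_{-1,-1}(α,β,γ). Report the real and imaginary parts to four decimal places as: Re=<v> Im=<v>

First d^2_{-1,-1}(β=1.6944), then the phase factors e^{-i(-1)α} and e^{-i(-1)γ}:
Half-angle: c=0.662084, s=0.749430. N=√(1·6·1·6)=6.000000
k∈{0,1} keeps every argument non-negative
  k=0: (−1)^0·6.0000/(6)·0.6621^4·0.7494^0 = +0.192155
  k=1: (−1)^1·6.0000/(2)·0.6621^2·0.7494^2 = -0.738600
d^2_{-1,-1}(1.6944) = +0.192155 -0.738600 = -0.546444
Phases: e^{-i·(-1)·2.7277}=-0.915562+0.402176i, e^{-i·(-1)·0.6592}=+0.790482+0.612485i ⇒ D=+0.530085+0.132706i

Re=0.5301 Im=0.1327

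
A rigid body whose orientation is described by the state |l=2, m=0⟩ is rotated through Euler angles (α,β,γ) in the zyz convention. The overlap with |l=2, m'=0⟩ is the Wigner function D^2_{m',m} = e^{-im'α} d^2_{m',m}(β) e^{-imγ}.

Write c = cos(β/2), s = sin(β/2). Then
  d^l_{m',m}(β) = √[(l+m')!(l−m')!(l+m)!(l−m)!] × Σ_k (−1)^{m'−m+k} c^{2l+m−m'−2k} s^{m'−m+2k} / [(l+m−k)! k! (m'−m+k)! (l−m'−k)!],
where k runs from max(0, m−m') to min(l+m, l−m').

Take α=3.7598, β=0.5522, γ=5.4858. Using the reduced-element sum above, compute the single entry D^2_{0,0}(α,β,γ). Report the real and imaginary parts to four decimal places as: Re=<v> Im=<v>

Re=0.5873 Im=0.0000

Split into d^2_{0,0}(β=0.5522) × two z-phases.
c=cos(0.5522/2)=0.962126, s=sin(0.5522/2)=0.272605; N=√[2·2·2·2]=4.000000
Admissible k: 0..2 (factorial args all ≥0)
  k=0: (−1)^0·4.0000/(4)·0.9621^4·0.2726^0 = +0.856895
  k=1: (−1)^1·4.0000/(1)·0.9621^2·0.2726^2 = -0.275165
  k=2: (−1)^2·4.0000/(4)·0.9621^0·0.2726^4 = +0.005523
d^2_{0,0}(0.5522) = +0.856895 -0.275165 +0.005523 = +0.587253
Phases: e^{-i·(0)·3.7598}=+1.000000+0.000000i, e^{-i·(0)·5.4858}=+1.000000+0.000000i ⇒ D=+0.587253+0.000000i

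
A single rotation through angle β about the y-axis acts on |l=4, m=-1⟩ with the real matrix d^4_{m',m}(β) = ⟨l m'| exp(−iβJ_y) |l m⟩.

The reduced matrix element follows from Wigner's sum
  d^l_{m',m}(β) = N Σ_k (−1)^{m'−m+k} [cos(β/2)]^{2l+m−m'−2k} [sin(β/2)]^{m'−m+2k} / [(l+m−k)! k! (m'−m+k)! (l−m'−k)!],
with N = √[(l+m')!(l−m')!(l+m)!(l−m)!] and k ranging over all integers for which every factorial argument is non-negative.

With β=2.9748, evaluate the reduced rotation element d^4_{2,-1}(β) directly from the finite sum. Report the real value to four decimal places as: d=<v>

d=-0.3329

d^4_{2,-1}(β=2.9748) via Wigner's sum:
With c≡cos(β/2)=0.083300 and s≡sin(β/2)=0.996525, N=[720·2·6·120]^{1/2}=1018.233765
Admissible k: 0..2 (factorial args all ≥0)
  k=0: (−1)^3·1018.2338/(72)·0.0833^5·0.9965^3 = -0.000056
  k=1: (−1)^4·1018.2338/(48)·0.0833^3·0.9965^5 = +0.012050
  k=2: (−1)^5·1018.2338/(240)·0.0833^1·0.9965^7 = -0.344902
d^4_{2,-1}(2.9748) = -0.000056 +0.012050 -0.344902 = -0.332908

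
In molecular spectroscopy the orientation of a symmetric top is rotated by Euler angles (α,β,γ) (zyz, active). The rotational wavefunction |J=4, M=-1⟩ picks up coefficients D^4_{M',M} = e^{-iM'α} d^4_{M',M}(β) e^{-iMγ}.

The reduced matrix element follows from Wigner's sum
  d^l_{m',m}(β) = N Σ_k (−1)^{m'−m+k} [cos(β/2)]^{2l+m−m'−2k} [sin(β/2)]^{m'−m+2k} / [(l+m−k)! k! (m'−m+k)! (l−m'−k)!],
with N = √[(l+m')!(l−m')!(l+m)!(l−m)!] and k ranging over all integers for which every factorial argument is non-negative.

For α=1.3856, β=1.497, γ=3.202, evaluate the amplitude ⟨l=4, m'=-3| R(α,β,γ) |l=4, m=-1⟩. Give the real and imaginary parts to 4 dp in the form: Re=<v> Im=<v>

Re=-0.1183 Im=-0.2191

First d^4_{-3,-1}(β=1.497), then the phase factors e^{-i(-3)α} and e^{-i(-1)γ}:
Half-angle: c=0.732711, s=0.680540. N=√(1·5040·6·120)=1904.940944
k: max(0,(-1)−(-3))=2 … min(4+(-1),4−(-3))=3
  k=2: (−1)^0·1904.9409/(240)·0.7327^6·0.6805^2 = +0.568817
  k=3: (−1)^1·1904.9409/(144)·0.7327^4·0.6805^4 = -0.817833
d^4_{-3,-1}(1.497) = +0.568817 -0.817833 = -0.249016
Phases: e^{-i·(-3)·1.3856}=-0.527444-0.849590i, e^{-i·(-1)·3.202}=-0.998176-0.060371i ⇒ D=-0.118330-0.219104i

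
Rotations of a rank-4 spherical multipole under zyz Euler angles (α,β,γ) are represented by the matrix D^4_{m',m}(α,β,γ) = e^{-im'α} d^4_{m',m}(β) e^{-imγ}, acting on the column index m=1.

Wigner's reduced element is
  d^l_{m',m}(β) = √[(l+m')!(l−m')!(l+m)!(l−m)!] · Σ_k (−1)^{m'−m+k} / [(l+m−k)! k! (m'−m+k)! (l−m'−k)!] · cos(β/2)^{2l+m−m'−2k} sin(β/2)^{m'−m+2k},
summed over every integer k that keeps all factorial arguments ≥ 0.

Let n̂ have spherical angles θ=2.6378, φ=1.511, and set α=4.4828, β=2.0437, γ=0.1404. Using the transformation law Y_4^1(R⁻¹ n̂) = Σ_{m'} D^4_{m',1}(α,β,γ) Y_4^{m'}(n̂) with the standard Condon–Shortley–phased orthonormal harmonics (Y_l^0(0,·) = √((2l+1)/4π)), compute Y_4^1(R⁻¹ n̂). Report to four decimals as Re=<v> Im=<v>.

Re=-0.0341 Im=0.0077

Need the full column D^4_{m',1} for m'=−4..4 at α=4.4828, β=2.0437, γ=0.1404.
cos(β/2)=0.521789, sin(β/2)=0.853075
d^4_{-4,1}: single k=5 term ⇒ +0.480301;  D = +0.235327-0.418701i
d^4_{-3,1}: k∈[4..5] ⇒ +0.519333 -0.832880 = -0.313546;  D = -0.231199-0.211798i
d^4_{-2,1}: k∈[3..5] ⇒ +0.339586 -1.361525 +0.727848 = -0.294092;  D = +0.242794-0.165954i
d^4_{-1,1}: k∈[2..5] ⇒ +0.146873 -1.177737 +1.573994 -0.280477 = +0.262654;  D = -0.094977-0.244880i
d^4_{0,1}: k∈[1..4] ⇒ +0.040176 -0.644319 +1.722208 -0.767219 = +0.350846;  D = +0.347394-0.049097i
d^4_{1,1}: k∈[0..3] ⇒ +0.005495 -0.220310 +1.177737 -1.049330 = -0.086408;  D = +0.007696-0.086064i
d^4_{2,1}: k∈[0..2] ⇒ -0.038114 +0.509379 -0.907683 = -0.436419;  D = +0.414432+0.136776i
d^4_{3,1}: k∈[0..1] ⇒ +0.116577 -0.519333 = -0.402756;  D = -0.209955+0.343703i
d^4_{4,1}: single k=0 term ⇒ -0.179692;  D = -0.128003-0.126112i
Y_4^{m'}(θ=2.6378,φ=1.511) and Σ D·Y over m':
  (+0.2353-0.4187i)·(+0.0234+0.0057i)  (-0.2312-0.2118i)·(+0.0220-0.1213i)  (+0.2428-0.1660i)·(-0.3381-0.0406i)  (-0.0950-0.2449i)·(-0.0283+0.4729i)  (+0.3474-0.0491i)·(+0.0612+0.0000i)  (+0.0077-0.0861i)·(+0.0283+0.4729i)  (+0.4144+0.1368i)·(-0.3381+0.0406i)  (-0.2100+0.3437i)·(-0.0220-0.1213i)  (-0.1280-0.1261i)·(+0.0234-0.0057i)
Y_4^1(R⁻¹ n̂) = -0.034141+0.007710i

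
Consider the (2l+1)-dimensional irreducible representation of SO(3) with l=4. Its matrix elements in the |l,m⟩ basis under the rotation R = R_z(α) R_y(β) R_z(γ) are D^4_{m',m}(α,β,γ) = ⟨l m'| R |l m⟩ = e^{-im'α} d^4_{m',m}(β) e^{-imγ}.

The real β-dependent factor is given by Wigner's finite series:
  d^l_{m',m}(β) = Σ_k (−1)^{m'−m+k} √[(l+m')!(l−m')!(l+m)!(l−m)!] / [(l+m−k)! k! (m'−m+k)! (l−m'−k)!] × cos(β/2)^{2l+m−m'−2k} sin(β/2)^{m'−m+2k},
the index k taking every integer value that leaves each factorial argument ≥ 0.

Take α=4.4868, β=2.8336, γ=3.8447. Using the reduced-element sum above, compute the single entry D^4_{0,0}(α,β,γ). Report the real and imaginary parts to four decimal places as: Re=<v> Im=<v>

Re=0.5775 Im=0.0000

D^4_{0,0}(4.4868,2.8336,3.8447) = e^{-i·0·4.4868}·d^4_{0,0}(2.8336)·e^{-i·0·3.8447}. Compute d first:
With c≡cos(β/2)=0.153388 and s≡sin(β/2)=0.988166, N=[24·24·24·24]^{1/2}=576.000000
The bounds max(0,m−m')=0 and min(l+m,l−m')=4 give 5 terms
  k=0: (−1)^0·576.0000/(576)·0.1534^8·0.9882^0 = +0.000000
  k=1: (−1)^1·576.0000/(36)·0.1534^6·0.9882^2 = -0.000203
  k=2: (−1)^2·576.0000/(16)·0.1534^4·0.9882^4 = +0.019002
  k=3: (−1)^3·576.0000/(36)·0.1534^2·0.9882^6 = -0.350497
  k=4: (−1)^4·576.0000/(576)·0.1534^0·0.9882^8 = +0.909158
d^4_{0,0}(2.8336) = +0.000000 -0.000203 +0.019002 -0.350497 +0.909158 = +0.577459
D = (+1.000000+0.000000i)·(+0.577459)·(+1.000000+0.000000i) = +0.577459+0.000000i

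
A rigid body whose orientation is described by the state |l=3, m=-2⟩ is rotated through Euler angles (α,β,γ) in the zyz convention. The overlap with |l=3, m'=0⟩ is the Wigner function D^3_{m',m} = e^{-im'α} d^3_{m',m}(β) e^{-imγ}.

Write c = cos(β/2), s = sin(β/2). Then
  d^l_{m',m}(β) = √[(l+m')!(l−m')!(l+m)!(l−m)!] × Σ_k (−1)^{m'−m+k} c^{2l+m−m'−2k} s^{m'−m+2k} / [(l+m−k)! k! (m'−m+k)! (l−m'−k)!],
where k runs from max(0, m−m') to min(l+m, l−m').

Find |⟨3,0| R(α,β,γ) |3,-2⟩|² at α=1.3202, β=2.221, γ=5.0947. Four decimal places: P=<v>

P=0.2758

First d^3_{0,-2}(β=2.221), then the phase factors e^{-i(0)α} and e^{-i(-2)γ}:
c=cos(2.221/2)=0.444214, s=sin(2.221/2)=0.895921; N=√[6·6·1·120]=65.726707
k: max(0,(-2)−(0))=0 … min(3+(-2),3−(0))=1
  k=0: (−1)^2·65.7267/(12)·0.4442^4·0.8959^2 = +0.171186
  k=1: (−1)^3·65.7267/(12)·0.4442^2·0.8959^4 = -0.696343
d^3_{0,-2}(2.221) = +0.171186 -0.696343 = -0.525157
|D^3_{0,-2}|² = |d^3_{0,-2}(β)|² = (-0.525157)² = 0.275790 (the z-rotation phases have unit modulus)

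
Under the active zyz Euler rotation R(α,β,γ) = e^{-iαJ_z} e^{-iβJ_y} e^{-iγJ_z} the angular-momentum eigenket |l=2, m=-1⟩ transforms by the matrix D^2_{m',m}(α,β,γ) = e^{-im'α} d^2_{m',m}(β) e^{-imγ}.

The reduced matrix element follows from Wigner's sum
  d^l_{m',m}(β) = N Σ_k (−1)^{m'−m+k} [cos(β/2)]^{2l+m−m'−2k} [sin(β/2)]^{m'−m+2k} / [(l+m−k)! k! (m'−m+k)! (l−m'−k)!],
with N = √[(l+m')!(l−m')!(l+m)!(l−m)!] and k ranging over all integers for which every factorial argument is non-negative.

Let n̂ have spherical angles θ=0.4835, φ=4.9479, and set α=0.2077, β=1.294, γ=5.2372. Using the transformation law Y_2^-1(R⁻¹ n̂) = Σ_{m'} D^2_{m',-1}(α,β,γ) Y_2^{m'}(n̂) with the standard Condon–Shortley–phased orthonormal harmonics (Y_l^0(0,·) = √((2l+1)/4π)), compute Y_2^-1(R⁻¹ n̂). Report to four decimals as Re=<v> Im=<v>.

Need the full column D^2_{m',-1} for m'=−2..2 at α=0.2077, β=1.294, γ=5.2372.
cos(β/2)=0.797896, sin(β/2)=0.602795
d^2_{-2,-1}: single k=1 term ⇒ +0.612405;  D = +0.494629-0.361085i
d^2_{-1,-1}: k∈[0..1] ⇒ +0.405308 -0.693990 = -0.288683;  D = -0.193053+0.214635i
d^2_{0,-1}: k∈[0..1] ⇒ -0.750039 +0.428087 = -0.321953;  D = -0.161314+0.278624i
d^2_{1,-1}: k∈[0..1] ⇒ +0.693990 -0.132032 = +0.561958;  D = +0.175231-0.533939i
d^2_{2,-1}: single k=0 term ⇒ -0.349531;  D = -0.038166+0.347441i
Y_2^{m'}(θ=0.4835,φ=4.9479) and Σ D·Y over m':
  (+0.4946-0.3611i)·(-0.0744+0.0379i)  (-0.1931+0.2146i)·(+0.0742+0.3092i)  (-0.1613+0.2786i)·(+0.4263+0.0000i)  (+0.1752-0.5339i)·(-0.0742+0.3092i)  (-0.0382+0.3474i)·(-0.0744-0.0379i)
Y_2^-1(R⁻¹ n̂) = -0.004481+0.190007i

Re=-0.0045 Im=0.1900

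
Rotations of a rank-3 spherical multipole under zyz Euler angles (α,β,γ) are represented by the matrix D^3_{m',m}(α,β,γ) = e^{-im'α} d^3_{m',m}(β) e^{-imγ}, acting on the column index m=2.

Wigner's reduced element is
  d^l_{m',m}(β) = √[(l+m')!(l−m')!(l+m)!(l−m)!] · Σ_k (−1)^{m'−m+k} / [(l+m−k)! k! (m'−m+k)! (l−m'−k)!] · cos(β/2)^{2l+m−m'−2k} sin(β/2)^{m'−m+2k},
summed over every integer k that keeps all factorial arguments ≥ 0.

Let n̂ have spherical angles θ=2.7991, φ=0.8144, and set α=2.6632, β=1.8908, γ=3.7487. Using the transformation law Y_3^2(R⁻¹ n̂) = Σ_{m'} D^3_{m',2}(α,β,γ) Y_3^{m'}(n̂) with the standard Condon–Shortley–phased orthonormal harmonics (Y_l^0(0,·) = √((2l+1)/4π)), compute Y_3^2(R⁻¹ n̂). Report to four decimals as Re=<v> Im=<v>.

Need the full column D^3_{m',2} for m'=−3..3 at α=2.6632, β=1.8908, γ=3.7487.
cos(β/2)=0.585419, sin(β/2)=0.810731
d^3_{-3,2}: single k=5 term ⇒ +0.502258;  D = +0.442637+0.237350i
d^3_{-2,2}: k∈[4..5] ⇒ +0.740305 -0.283963 = +0.456342;  D = -0.257747-0.376583i
d^3_{-1,2}: k∈[3..4] ⇒ +0.676177 -0.648412 = +0.027765;  D = +0.003374+0.027559i
d^3_{0,2}: k∈[2..3] ⇒ +0.422844 -0.810963 = -0.388119;  D = -0.135482+0.363705i
d^3_{1,2}: k∈[1..2] ⇒ +0.176283 -0.676177 = -0.499894;  D = +0.370561-0.335527i
d^3_{2,2}: k∈[0..1] ⇒ +0.040253 -0.386002 = -0.345749;  D = -0.334356+0.088026i
d^3_{3,2}: single k=0 term ⇒ -0.136548;  D = +0.133228+0.029927i
Y_3^{m'}(θ=2.7991,φ=0.8144) and Σ D·Y over m':
  (+0.4426+0.2373i)·(-0.0121-0.0102i)  (-0.2577-0.3766i)·(+0.0063+0.1084i)  (+0.0034+0.0276i)·(+0.2559-0.2712i)  (-0.1355+0.3637i)·(-0.5048+0.0000i)  (+0.3706-0.3355i)·(-0.2559-0.2712i)  (-0.3344+0.0880i)·(+0.0063-0.1084i)  (+0.1332+0.0299i)·(+0.0121-0.0102i)
Y_3^2(R⁻¹ n̂) = -0.063523-0.193962i

Re=-0.0635 Im=-0.1940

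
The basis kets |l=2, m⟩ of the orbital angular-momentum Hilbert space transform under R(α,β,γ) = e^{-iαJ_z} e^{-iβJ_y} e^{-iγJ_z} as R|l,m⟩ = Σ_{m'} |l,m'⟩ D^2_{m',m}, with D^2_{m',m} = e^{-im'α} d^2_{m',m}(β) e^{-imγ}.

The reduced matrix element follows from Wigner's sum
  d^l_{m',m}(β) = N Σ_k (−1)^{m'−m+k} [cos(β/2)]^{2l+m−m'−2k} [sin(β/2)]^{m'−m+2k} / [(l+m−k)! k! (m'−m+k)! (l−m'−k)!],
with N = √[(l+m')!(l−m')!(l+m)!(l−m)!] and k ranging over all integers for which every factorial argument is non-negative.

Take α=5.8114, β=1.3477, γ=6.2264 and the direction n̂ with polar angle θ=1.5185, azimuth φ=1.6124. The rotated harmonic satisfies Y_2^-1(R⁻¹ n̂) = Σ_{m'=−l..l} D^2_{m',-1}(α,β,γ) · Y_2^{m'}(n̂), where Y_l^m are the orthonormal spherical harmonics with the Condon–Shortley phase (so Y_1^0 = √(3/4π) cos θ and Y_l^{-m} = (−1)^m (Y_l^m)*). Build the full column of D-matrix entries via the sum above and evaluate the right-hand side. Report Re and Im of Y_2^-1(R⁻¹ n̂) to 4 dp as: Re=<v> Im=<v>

Re=0.0752 Im=0.3099

Need the full column D^2_{m',-1} for m'=−2..2 at α=5.8114, β=1.3477, γ=6.2264.
cos(β/2)=0.781425, sin(β/2)=0.623999
d^2_{-2,-1}: single k=1 term ⇒ +0.595492;  D = +0.321567-0.501204i
d^2_{-1,-1}: k∈[0..1] ⇒ +0.372863 -0.713286 = -0.340423;  D = -0.293965+0.171675i
d^2_{0,-1}: k∈[0..1] ⇒ -0.729326 +0.465066 = -0.264260;  D = -0.263834+0.014998i
d^2_{1,-1}: k∈[0..1] ⇒ +0.713286 -0.151613 = +0.561673;  D = +0.513997+0.226461i
d^2_{2,-1}: single k=0 term ⇒ -0.379725;  D = -0.239951-0.294304i
Y_2^{m'}(θ=1.5185,φ=1.6124) and Σ D·Y over m':
  (+0.3216-0.5012i)·(-0.3839+0.0320i)  (-0.2940+0.1717i)·(-0.0017-0.0403i)  (-0.2638+0.0150i)·(-0.3128+0.0000i)  (+0.5140+0.2265i)·(+0.0017-0.0403i)  (-0.2400-0.2943i)·(-0.3839-0.0320i)
Y_2^-1(R⁻¹ n̂) = +0.075219+0.309896i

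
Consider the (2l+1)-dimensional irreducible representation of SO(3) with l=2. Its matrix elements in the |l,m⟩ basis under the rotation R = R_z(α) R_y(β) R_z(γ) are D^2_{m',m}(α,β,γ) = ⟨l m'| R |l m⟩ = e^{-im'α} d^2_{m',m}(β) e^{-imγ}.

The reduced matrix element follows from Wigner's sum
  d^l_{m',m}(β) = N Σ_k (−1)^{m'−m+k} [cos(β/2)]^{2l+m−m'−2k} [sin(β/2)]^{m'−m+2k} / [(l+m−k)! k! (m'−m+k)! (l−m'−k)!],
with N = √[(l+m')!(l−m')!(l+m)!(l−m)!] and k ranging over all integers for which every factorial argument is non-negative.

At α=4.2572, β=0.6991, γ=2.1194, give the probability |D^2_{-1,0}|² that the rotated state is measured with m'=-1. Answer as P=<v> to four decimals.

D^2_{-1,0}(4.2572,0.6991,2.1194) = e^{-i·-1·4.2572}·d^2_{-1,0}(0.6991)·e^{-i·0·2.1194}. Compute d first:
c=cos(0.6991/2)=0.939527, s=sin(0.6991/2)=0.342475; N=√[1·6·2·2]=4.898979
The bounds max(0,m−m')=1 and min(l+m,l−m')=2 give 2 terms
  k=1: (−1)^0·4.8990/(2)·0.9395^3·0.3425^1 = +0.695716
  k=2: (−1)^1·4.8990/(2)·0.9395^1·0.3425^3 = -0.092443
d^2_{-1,0}(0.6991) = +0.695716 -0.092443 = +0.603274
|D^2_{-1,0}|² = |d^2_{-1,0}(β)|² = (+0.603274)² = 0.363939 (the z-rotation phases have unit modulus)

P=0.3639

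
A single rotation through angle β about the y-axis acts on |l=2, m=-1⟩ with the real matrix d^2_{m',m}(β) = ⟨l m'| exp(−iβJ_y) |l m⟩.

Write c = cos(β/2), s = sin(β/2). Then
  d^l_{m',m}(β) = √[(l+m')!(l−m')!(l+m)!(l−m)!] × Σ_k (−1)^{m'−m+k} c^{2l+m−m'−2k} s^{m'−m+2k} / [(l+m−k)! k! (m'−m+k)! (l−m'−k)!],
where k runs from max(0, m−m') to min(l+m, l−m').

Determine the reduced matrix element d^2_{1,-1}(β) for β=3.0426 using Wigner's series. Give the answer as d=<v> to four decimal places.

d^2_{1,-1}(β=3.0426) via Wigner's sum:
c=cos(3.0426/2)=0.049476, s=sin(3.0426/2)=0.998775; N=√[6·1·1·6]=6.000000
Admissible k: 0..1 (factorial args all ≥0)
  k=0: (−1)^2·6.0000/(2)·0.0495^2·0.9988^2 = +0.007326
  k=1: (−1)^3·6.0000/(6)·0.0495^0·0.9988^4 = -0.995110
d^2_{1,-1}(3.0426) = +0.007326 -0.995110 = -0.987785

d=-0.9878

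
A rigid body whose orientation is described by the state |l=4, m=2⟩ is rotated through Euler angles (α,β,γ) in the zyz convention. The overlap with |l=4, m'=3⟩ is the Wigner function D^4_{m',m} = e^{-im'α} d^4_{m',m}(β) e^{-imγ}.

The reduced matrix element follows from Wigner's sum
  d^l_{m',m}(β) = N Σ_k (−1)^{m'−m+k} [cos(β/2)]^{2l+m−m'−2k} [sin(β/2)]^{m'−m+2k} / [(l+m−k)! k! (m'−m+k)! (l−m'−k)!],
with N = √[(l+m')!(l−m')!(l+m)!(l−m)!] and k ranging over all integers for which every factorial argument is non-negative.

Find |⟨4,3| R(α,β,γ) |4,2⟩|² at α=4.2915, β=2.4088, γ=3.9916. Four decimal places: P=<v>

P=0.0026

First d^4_{3,2}(β=2.4088), then the phase factors e^{-i(3)α} and e^{-i(2)γ}:
c=cos(2.4088/2)=0.358253, s=sin(2.4088/2)=0.933624; N=√[5040·1·720·2]=2693.993318
k∈{0,1} keeps every argument non-negative
  k=0: (−1)^1·2693.9933/(720)·0.3583^7·0.9336^1 = -0.002646
  k=1: (−1)^2·2693.9933/(240)·0.3583^5·0.9336^3 = +0.053908
d^4_{3,2}(2.4088) = -0.002646 +0.053908 = +0.051262
|D^4_{3,2}|² = |d^4_{3,2}(β)|² = (+0.051262)² = 0.002628 (the z-rotation phases have unit modulus)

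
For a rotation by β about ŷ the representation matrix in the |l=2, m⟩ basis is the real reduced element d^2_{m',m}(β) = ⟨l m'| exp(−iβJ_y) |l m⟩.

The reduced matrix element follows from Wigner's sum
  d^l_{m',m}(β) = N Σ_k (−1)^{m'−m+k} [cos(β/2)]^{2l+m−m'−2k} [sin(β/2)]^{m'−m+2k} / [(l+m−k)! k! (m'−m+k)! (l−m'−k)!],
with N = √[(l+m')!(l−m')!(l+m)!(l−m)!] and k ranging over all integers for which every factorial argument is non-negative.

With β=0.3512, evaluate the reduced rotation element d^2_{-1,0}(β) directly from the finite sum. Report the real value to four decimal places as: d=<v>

d=0.3956

d^2_{-1,0}(β=0.3512) via Wigner's sum:
With c≡cos(β/2)=0.984622 and s≡sin(β/2)=0.174699, N=[1·6·2·2]^{1/2}=4.898979
Admissible k: 1..2 (factorial args all ≥0)
  k=1: (−1)^0·4.8990/(2)·0.9846^3·0.1747^1 = +0.408483
  k=2: (−1)^1·4.8990/(2)·0.9846^1·0.1747^3 = -0.012859
d^2_{-1,0}(0.3512) = +0.408483 -0.012859 = +0.395624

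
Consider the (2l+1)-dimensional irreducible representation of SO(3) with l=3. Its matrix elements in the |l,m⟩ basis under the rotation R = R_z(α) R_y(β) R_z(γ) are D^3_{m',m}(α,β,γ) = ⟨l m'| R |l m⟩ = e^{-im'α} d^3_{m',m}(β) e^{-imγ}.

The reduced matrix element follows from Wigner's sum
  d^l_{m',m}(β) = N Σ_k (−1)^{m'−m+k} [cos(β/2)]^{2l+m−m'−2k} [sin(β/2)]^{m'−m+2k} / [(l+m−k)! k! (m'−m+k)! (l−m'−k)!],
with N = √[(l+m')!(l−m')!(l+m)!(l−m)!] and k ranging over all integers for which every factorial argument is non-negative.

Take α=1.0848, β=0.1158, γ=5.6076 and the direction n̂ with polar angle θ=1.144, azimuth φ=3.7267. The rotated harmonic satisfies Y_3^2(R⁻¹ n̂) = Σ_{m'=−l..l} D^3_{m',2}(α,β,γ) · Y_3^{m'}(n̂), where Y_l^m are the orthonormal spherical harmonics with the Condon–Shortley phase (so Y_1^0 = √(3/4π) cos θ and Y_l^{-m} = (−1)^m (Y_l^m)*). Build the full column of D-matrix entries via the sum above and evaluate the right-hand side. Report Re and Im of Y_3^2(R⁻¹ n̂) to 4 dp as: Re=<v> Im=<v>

Re=0.2702 Im=0.1126

Need the full column D^3_{m',2} for m'=−3..3 at α=1.0848, β=0.1158, γ=5.6076.
cos(β/2)=0.998324, sin(β/2)=0.057868
d^3_{-3,2}: single k=5 term ⇒ +0.000002;  D = -0.000000-0.000002i
d^3_{-2,2}: k∈[4..5] ⇒ +0.000056 -0.000000 = +0.000056;  D = -0.000052-0.000021i
d^3_{-1,2}: k∈[3..4] ⇒ +0.001219 -0.000002 = +0.001217;  D = -0.000927+0.000789i
d^3_{0,2}: k∈[2..3] ⇒ +0.018219 -0.000061 = +0.018158;  D = +0.003956+0.017721i
d^3_{1,2}: k∈[1..2] ⇒ +0.181465 -0.001219 = +0.180246;  D = +0.173889+0.047446i
d^3_{2,2}: k∈[0..1] ⇒ +0.989988 -0.016631 = +0.973356;  D = +0.665161-0.710622i
d^3_{3,2}: single k=0 term ⇒ -0.140563;  D = +0.045872+0.132867i
Y_3^{m'}(θ=1.144,φ=3.7267) and Σ D·Y over m':
  (-0.0000-0.0000i)·(+0.0577+0.3094i)  (-0.0001-0.0000i)·(+0.1367-0.3228i)  (-0.0009+0.0008i)·(+0.0351-0.0233i)  (+0.0040+0.0177i)·(-0.3311+0.0000i)  (+0.1739+0.0474i)·(-0.0351-0.0233i)  (+0.6652-0.7106i)·(+0.1367+0.3228i)  (+0.0459+0.1329i)·(-0.0577+0.3094i)
Y_3^2(R⁻¹ n̂) = +0.270231+0.112579i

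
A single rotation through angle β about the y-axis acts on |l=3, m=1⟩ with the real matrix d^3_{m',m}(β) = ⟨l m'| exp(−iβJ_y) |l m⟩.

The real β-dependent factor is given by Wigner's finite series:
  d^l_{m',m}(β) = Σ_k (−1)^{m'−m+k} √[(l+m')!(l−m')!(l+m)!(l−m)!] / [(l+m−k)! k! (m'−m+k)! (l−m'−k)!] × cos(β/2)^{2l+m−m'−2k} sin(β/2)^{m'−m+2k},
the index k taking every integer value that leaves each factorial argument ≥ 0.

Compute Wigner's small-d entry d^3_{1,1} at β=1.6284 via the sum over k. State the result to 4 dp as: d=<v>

d^3_{1,1}(β=1.6284) via Wigner's sum:
With c≡cos(β/2)=0.686450 and s≡sin(β/2)=0.727177, N=[24·2·24·2]^{1/2}=48.000000
k∈{0,1,2} keeps every argument non-negative
  k=0: (−1)^0·48.0000/(48)·0.6865^6·0.7272^0 = +0.104630
  k=1: (−1)^1·48.0000/(6)·0.6865^4·0.7272^2 = -0.939304
  k=2: (−1)^2·48.0000/(8)·0.6865^2·0.7272^4 = +0.790550
d^3_{1,1}(1.6284) = +0.104630 -0.939304 +0.790550 = -0.044125

d=-0.0441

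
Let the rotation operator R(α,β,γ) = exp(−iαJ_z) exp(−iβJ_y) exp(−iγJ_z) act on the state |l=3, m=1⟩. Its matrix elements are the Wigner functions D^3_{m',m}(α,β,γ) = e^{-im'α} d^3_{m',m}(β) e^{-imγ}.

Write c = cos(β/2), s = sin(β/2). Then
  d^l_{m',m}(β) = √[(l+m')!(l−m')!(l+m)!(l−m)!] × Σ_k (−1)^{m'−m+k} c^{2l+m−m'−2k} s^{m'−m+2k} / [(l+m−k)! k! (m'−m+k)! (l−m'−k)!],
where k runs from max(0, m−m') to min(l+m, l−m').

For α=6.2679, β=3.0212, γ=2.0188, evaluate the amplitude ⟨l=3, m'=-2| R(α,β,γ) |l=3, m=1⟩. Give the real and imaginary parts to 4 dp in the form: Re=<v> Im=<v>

Re=0.0862 Im=0.1661

Split into d^3_{-2,1}(β=3.0212) × two z-phases.
With c≡cos(β/2)=0.060160 and s≡sin(β/2)=0.998189, N=[1·120·24·2]^{1/2}=75.894664
k: max(0,(1)−(-2))=3 … min(3+(1),3−(-2))=4
  k=3: (−1)^0·75.8947/(12)·0.0602^3·0.9982^3 = +0.001370
  k=4: (−1)^1·75.8947/(24)·0.0602^1·0.9982^5 = -0.188526
d^3_{-2,1}(3.0212) = +0.001370 -0.188526 = -0.187156
Phases: e^{-i·(-2)·6.2679}=+0.999533-0.030566i, e^{-i·(1)·2.0188}=-0.433167-0.901314i ⇒ D=+0.086188+0.166130i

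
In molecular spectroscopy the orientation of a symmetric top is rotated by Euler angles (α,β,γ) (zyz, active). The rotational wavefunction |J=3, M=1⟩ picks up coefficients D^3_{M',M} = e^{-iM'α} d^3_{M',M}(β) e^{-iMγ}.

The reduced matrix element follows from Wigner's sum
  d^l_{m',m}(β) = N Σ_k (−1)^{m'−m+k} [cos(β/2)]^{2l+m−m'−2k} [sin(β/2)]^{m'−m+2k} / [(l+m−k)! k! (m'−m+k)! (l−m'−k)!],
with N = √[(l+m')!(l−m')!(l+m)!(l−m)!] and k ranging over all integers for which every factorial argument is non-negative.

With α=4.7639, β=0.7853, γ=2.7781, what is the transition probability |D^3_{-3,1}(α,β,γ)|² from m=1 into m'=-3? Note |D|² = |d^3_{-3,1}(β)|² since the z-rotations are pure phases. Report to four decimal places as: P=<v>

D^3_{-3,1}(4.7639,0.7853,2.7781) = e^{-i·-3·4.7639}·d^3_{-3,1}(0.7853)·e^{-i·1·2.7781}. Compute d first:
c=cos(0.7853/2)=0.923898, s=sin(0.7853/2)=0.382638; N=√[1·720·24·2]=185.903201
k∈{4} keeps every argument non-negative
  k=4: (−1)^0·185.9032/(48)·0.9239^2·0.3826^4 = +0.070867
d^3_{-3,1}(0.7853) = +0.070867
|D^3_{-3,1}|² = |d^3_{-3,1}(β)|² = (+0.070867)² = 0.005022 (the z-rotation phases have unit modulus)

P=0.0050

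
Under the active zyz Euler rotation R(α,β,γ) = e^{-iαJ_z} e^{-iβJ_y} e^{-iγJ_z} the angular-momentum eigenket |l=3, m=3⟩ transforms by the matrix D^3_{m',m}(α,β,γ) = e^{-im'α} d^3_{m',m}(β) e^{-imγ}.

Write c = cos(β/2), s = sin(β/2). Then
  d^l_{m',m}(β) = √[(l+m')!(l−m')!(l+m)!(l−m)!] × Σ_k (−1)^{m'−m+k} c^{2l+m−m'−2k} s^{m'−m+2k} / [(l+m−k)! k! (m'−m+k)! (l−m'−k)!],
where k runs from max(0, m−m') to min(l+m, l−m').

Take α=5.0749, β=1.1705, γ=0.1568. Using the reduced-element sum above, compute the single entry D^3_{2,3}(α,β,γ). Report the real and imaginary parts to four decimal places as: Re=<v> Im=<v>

Re=-0.1997 Im=0.5067

D^3_{2,3}(5.0749,1.1705,0.1568) = e^{-i·2·5.0749}·d^3_{2,3}(1.1705)·e^{-i·3·0.1568}. Compute d first:
With c≡cos(β/2)=0.833574 and s≡sin(β/2)=0.552408, N=[120·1·720·1]^{1/2}=293.938769
Admissible k: 1..1 (factorial args all ≥0)
  k=1: (−1)^0·293.9388/(120)·0.8336^5·0.5524^1 = +0.544573
d^3_{2,3}(1.1705) = +0.544573
D = (-0.748485+0.663152i)·(+0.544573)·(+0.891387-0.453243i) = -0.199652+0.506655i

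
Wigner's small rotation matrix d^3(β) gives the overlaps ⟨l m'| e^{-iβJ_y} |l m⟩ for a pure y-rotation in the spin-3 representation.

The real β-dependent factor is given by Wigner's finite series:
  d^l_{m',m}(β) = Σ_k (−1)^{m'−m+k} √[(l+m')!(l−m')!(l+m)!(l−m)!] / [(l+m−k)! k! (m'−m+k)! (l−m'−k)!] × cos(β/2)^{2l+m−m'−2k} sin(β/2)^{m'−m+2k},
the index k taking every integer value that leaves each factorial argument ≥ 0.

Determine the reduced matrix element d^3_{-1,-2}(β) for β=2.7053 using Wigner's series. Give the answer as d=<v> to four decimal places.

d^3_{-1,-2}(β=2.7053) via Wigner's sum:
With c≡cos(β/2)=0.216420 and s≡sin(β/2)=0.976300, N=[2·24·1·120]^{1/2}=75.894664
k: max(0,(-2)−(-1))=0 … min(3+(-2),3−(-1))=1
  k=0: (−1)^1·75.8947/(24)·0.2164^5·0.9763^1 = -0.001466
  k=1: (−1)^2·75.8947/(12)·0.2164^3·0.9763^3 = +0.059659
d^3_{-1,-2}(2.7053) = -0.001466 +0.059659 = +0.058193

d=0.0582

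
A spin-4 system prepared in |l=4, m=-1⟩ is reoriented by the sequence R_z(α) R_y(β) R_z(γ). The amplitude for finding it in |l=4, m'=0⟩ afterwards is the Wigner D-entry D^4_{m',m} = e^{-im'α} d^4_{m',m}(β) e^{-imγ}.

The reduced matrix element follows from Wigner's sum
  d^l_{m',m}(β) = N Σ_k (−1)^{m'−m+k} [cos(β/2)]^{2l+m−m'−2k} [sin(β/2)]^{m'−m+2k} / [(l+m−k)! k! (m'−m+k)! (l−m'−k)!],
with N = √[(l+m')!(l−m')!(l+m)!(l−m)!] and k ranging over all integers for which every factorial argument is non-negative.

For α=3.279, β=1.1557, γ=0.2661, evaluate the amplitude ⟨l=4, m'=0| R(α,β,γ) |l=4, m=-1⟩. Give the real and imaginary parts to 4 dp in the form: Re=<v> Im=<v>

D^4_{0,-1}(3.279,1.1557,0.2661) = e^{-i·0·3.279}·d^4_{0,-1}(1.1557)·e^{-i·-1·0.2661}. Compute d first:
Half-angle: c=0.837639, s=0.546224. N=√(24·24·6·120)=643.987578
Admissible k: 0..3 (factorial args all ≥0)
  k=0: (−1)^1·643.9876/(144)·0.8376^7·0.5462^1 = -0.706780
  k=1: (−1)^2·643.9876/(24)·0.8376^5·0.5462^3 = +1.803282
  k=2: (−1)^3·643.9876/(24)·0.8376^3·0.5462^5 = -0.766817
  k=3: (−1)^4·643.9876/(144)·0.8376^1·0.5462^7 = +0.054346
d^4_{0,-1}(1.1557) = -0.706780 +1.803282 -0.766817 +0.054346 = +0.384031
D = (+1.000000+0.000000i)·(+0.384031)·(+0.964804+0.262971i) = +0.370515+0.100989i

Re=0.3705 Im=0.1010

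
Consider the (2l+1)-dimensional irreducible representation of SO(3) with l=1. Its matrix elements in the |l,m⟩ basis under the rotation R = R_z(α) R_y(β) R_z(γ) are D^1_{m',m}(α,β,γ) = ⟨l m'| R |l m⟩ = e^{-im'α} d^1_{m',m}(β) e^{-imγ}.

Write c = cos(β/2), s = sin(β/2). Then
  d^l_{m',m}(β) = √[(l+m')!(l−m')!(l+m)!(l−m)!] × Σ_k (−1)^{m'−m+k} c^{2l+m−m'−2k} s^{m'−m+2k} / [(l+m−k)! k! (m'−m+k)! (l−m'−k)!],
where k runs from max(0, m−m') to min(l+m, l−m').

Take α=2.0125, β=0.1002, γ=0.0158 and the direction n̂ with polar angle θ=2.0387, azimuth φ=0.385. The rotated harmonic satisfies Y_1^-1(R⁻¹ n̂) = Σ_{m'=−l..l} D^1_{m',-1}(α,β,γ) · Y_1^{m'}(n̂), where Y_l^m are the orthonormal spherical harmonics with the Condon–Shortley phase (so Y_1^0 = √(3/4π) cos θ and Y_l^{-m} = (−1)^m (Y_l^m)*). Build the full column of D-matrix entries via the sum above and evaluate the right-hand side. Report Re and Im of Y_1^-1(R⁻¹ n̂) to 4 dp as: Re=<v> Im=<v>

Re=-0.0067 Im=0.3078

Need the full column D^1_{m',-1} for m'=−1..1 at α=2.0125, β=0.1002, γ=0.0158.
cos(β/2)=0.998745, sin(β/2)=0.050079
d^1_{-1,-1}: single k=0 term ⇒ +0.997492;  D = -0.440602+0.894908i
d^1_{0,-1}: single k=0 term ⇒ -0.070734;  D = -0.070725-0.001118i
d^1_{1,-1}: single k=0 term ⇒ +0.002508;  D = -0.001036-0.002284i
Y_1^{m'}(θ=2.0387,φ=0.385) and Σ D·Y over m':
  (-0.4406+0.8949i)·(+0.2858-0.1158i)  (-0.0707-0.0011i)·(-0.2204+0.0000i)  (-0.0010-0.0023i)·(-0.2858-0.1158i)
Y_1^-1(R⁻¹ n̂) = -0.006664+0.307796i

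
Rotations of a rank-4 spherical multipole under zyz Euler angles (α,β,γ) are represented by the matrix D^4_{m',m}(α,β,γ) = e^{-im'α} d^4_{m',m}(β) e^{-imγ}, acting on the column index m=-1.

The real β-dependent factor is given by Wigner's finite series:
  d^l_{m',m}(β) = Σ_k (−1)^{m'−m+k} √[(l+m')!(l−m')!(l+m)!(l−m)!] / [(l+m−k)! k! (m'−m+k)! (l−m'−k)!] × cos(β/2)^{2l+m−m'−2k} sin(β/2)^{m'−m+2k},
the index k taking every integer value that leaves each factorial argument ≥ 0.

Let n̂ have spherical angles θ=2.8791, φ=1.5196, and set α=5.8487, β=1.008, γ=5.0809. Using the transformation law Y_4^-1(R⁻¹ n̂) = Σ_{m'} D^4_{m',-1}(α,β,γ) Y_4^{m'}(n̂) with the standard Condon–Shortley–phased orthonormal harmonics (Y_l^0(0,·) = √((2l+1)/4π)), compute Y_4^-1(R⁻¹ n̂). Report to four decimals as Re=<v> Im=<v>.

Re=0.0072 Im=-0.1136

Need the full column D^4_{m',-1} for m'=−4..4 at α=5.8487, β=1.008, γ=5.0809.
cos(β/2)=0.875658, sin(β/2)=0.482932
d^4_{-4,-1}: single k=3 term ⇒ +0.433935;  D = -0.425167-0.086790i
d^4_{-3,-1}: k∈[2..3] ⇒ +0.834543 -0.423059 = +0.411485;  D = -0.331067-0.244365i
d^4_{-2,-1}: k∈[1..3] ⇒ +0.808841 -1.230089 +0.249430 = -0.171818;  D = +0.082443+0.150746i
d^4_{-1,-1}: k∈[0..3] ⇒ +0.345681 -1.577139 +0.959407 -0.097271 = -0.369322;  D = +0.024348+0.368518i
d^4_{0,-1}: k∈[0..3] ⇒ -0.852594 +1.555953 -0.473260 +0.023991 = +0.254091;  D = +0.091530-0.237032i
d^4_{1,-1}: k∈[0..3] ⇒ +1.051426 -0.959407 +0.145907 -0.002959 = +0.234967;  D = +0.169045-0.163197i
d^4_{2,-1}: k∈[0..2] ⇒ -0.820059 +0.374145 -0.022760 = -0.468675;  D = -0.442880+0.153340i
d^4_{3,-1}: k∈[0..1] ⇒ +0.423059 -0.077207 = +0.345852;  D = +0.344084+0.034930i
d^4_{4,-1}: single k=0 term ⇒ -0.131986;  D = -0.113499-0.067366i
Y_4^{m'}(θ=2.8791,φ=1.5196) and Σ D·Y over m':
  (-0.4252-0.0868i)·(+0.0020+0.0004i)  (-0.3311-0.2444i)·(+0.0032-0.0209i)  (+0.0824+0.1507i)·(-0.1239-0.0127i)  (+0.0243+0.3685i)·(-0.0214+0.4178i)  (+0.0915-0.2370i)·(+0.5782+0.0000i)  (+0.1690-0.1632i)·(+0.0214+0.4178i)  (-0.4429+0.1533i)·(-0.1239+0.0127i)  (+0.3441+0.0349i)·(-0.0032-0.0209i)  (-0.1135-0.0674i)·(+0.0020-0.0004i)
Y_4^-1(R⁻¹ n̂) = +0.007249-0.113586i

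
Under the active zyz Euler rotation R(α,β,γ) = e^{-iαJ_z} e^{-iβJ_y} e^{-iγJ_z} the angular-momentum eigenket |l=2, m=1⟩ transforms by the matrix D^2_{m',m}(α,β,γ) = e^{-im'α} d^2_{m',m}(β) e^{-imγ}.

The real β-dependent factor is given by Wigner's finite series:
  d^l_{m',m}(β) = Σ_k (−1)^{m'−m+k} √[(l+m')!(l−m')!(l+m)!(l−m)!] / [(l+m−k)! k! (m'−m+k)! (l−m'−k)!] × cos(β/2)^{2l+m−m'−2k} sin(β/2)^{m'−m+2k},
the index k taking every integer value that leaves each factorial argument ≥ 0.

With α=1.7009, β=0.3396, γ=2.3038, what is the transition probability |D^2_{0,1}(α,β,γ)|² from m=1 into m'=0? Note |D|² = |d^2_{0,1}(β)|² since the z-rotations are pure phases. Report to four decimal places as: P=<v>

P=0.1480

Split into d^2_{0,1}(β=0.3396) × two z-phases.
Half-angle: c=0.985619, s=0.168985. N=√(2·2·6·1)=4.898979
k: max(0,(1)−(0))=1 … min(2+(1),2−(0))=2
  k=1: (−1)^0·4.8990/(2)·0.9856^3·0.1690^1 = +0.396325
  k=2: (−1)^1·4.8990/(2)·0.9856^1·0.1690^3 = -0.011650
d^2_{0,1}(0.3396) = +0.396325 -0.011650 = +0.384674
|D^2_{0,1}|² = |d^2_{0,1}(β)|² = (+0.384674)² = 0.147974 (the z-rotation phases have unit modulus)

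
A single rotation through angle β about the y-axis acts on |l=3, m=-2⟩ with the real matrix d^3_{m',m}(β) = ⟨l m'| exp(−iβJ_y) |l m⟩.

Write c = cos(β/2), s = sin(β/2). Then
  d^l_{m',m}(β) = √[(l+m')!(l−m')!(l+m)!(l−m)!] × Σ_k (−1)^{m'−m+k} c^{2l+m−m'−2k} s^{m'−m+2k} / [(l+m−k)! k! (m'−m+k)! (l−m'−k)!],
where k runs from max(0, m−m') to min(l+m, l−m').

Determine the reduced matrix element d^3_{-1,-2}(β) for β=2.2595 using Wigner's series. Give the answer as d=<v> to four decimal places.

d^3_{-1,-2}(β=2.2595) via Wigner's sum:
Half-angle: c=0.426886, s=0.904305. N=√(2·24·1·120)=75.894664
The bounds max(0,m−m')=0 and min(l+m,l−m')=1 give 2 terms
  k=0: (−1)^1·75.8947/(24)·0.4269^5·0.9043^1 = -0.040539
  k=1: (−1)^2·75.8947/(12)·0.4269^3·0.9043^3 = +0.363840
d^3_{-1,-2}(2.2595) = -0.040539 +0.363840 = +0.323301

d=0.3233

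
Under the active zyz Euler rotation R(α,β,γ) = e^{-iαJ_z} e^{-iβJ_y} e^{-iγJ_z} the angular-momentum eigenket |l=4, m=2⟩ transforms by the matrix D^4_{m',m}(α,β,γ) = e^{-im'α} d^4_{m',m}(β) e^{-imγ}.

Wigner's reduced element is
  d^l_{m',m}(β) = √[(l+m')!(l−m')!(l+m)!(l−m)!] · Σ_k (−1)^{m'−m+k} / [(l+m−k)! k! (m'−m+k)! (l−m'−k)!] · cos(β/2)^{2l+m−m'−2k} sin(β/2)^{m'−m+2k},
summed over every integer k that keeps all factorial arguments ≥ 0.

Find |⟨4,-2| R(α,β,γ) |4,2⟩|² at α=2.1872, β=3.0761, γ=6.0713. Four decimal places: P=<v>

P=0.9661

Split into d^4_{-2,2}(β=3.0761) × two z-phases.
c=cos(3.0761/2)=0.032740, s=sin(3.0761/2)=0.999464; N=√[2·720·720·2]=1440.000000
Admissible k: 4..6 (factorial args all ≥0)
  k=4: (−1)^0·1440.0000/(96)·0.0327^4·0.9995^4 = +0.000017
  k=5: (−1)^1·1440.0000/(120)·0.0327^2·0.9995^6 = -0.012822
  k=6: (−1)^2·1440.0000/(1440)·0.0327^0·0.9995^8 = +0.995719
d^4_{-2,2}(3.0761) = +0.000017 -0.012822 +0.995719 = +0.982914
|D^4_{-2,2}|² = |d^4_{-2,2}(β)|² = (+0.982914)² = 0.966121 (the z-rotation phases have unit modulus)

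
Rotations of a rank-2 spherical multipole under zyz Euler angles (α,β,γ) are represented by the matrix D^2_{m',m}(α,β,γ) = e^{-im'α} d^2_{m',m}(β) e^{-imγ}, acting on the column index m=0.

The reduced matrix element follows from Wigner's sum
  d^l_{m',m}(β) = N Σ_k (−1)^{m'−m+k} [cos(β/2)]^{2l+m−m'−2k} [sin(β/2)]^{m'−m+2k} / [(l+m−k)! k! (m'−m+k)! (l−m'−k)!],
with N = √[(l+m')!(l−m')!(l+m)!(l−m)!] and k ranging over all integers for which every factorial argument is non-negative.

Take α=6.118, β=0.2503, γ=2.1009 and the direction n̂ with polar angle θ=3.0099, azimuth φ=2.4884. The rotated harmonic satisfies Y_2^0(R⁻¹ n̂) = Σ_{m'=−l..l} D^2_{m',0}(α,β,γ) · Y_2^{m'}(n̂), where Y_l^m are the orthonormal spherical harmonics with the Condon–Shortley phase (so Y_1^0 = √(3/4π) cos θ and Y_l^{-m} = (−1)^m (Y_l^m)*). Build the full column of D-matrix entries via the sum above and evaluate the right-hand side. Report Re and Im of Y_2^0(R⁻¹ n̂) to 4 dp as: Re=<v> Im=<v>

Re=0.6104 Im=0.0000

Need the full column D^2_{m',0} for m'=−2..2 at α=6.118, β=0.2503, γ=2.1009.
cos(β/2)=0.992179, sin(β/2)=0.124824
d^2_{-2,0}: single k=2 term ⇒ +0.037571;  D = +0.035539-0.012188i
d^2_{-1,0}: k∈[1..2] ⇒ +0.298636 -0.004727 = +0.293909;  D = +0.289909-0.048329i
d^2_{0,0}: k∈[0..2] ⇒ +0.969081 -0.061353 +0.000243 = +0.907971;  D = +0.907971+0.000000i
d^2_{1,0}: k∈[0..1] ⇒ -0.298636 +0.004727 = -0.293909;  D = -0.289909-0.048329i
d^2_{2,0}: single k=0 term ⇒ +0.037571;  D = +0.035539+0.012188i
Y_2^{m'}(θ=3.0099,φ=2.4884) and Σ D·Y over m':
  (+0.0355-0.0122i)·(+0.0017+0.0064i)  (+0.2899-0.0483i)·(+0.0799+0.0611i)  (+0.9080+0.0000i)·(+0.6145+0.0000i)  (-0.2899-0.0483i)·(-0.0799+0.0611i)  (+0.0355+0.0122i)·(+0.0017-0.0064i)
Y_2^0(R⁻¹ n̂) = +0.610414-0.000000i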